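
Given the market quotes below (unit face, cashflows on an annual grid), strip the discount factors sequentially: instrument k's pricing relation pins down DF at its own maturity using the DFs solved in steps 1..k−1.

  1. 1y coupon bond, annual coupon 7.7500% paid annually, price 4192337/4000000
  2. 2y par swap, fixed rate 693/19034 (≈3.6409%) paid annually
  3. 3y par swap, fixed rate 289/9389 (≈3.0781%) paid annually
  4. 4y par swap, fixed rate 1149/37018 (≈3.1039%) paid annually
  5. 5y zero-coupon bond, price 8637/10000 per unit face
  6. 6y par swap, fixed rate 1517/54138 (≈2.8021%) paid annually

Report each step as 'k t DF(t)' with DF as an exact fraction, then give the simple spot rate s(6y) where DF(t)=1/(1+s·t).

step 1 [1y] bond c/1=31/400: DF=(4192337/4000000 − 31/400·(0))/(1+31/400) = 9727/10000 ≈ 0.972700
step 2 [2y] swap r/1=693/19034: DF=(1 − 693/19034·(0.972700))/(1+693/19034) = 9307/10000 ≈ 0.930700
step 3 [3y] swap r/1=289/9389: DF=(1 − 289/9389·(0.972700+0.930700))/(1+289/9389) = 9133/10000 ≈ 0.913300
step 4 [4y] swap r/1=1149/37018: DF=(1 − 1149/37018·(0.972700+0.930700+0.913300))/(1+1149/37018) = 8851/10000 ≈ 0.885100
step 5 [5y] zero: DF = P = 8637/10000 ≈ 0.863700
step 6 [6y] swap r/1=1517/54138: DF=(1 − 1517/54138·(0.972700+0.930700+0.913300+0.885100+0.863700))/(1+1517/54138) = 8483/10000 ≈ 0.848300

1 1 9727/10000
2 2 9307/10000
3 3 9133/10000
4 4 8851/10000
5 5 8637/10000
6 6 8483/10000
s(6y) = (1/(8483/10000) − 1)/(6) = 1517/50898 ≈ 2.9805%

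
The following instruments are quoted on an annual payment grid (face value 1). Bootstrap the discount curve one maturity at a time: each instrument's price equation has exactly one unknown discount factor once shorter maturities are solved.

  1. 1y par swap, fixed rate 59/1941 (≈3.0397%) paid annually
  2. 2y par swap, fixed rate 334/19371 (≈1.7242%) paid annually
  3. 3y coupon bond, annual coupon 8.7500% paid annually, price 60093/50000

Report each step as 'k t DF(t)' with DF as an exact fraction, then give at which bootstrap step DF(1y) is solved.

step 1 [1y] swap r/1=59/1941: DF=(1 − 59/1941·(0))/(1+59/1941) = 1941/2000 ≈ 0.970500
step 2 [2y] swap r/1=334/19371: DF=(1 − 334/19371·(0.970500))/(1+334/19371) = 4833/5000 ≈ 0.966600
step 3 [3y] bond c/1=7/80: DF=(60093/50000 − 7/80·(0.970500+0.966600))/(1+7/80) = 9493/10000 ≈ 0.949300

1 1 1941/2000
2 2 4833/5000
3 3 9493/10000
DF(1y) is solved at step 1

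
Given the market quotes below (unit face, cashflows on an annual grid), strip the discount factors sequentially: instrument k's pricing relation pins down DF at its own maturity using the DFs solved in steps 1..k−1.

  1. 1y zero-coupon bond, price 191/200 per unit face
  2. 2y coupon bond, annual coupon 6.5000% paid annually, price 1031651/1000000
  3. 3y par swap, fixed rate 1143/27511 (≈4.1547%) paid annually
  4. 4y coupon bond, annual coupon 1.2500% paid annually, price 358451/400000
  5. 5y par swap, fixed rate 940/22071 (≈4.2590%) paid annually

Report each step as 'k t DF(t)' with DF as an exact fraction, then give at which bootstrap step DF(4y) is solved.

1 1 191/200
2 2 569/625
3 3 8857/10000
4 4 8511/10000
5 5 203/250
DF(4y) is solved at step 4

step 1 [1y] zero: DF = P = 191/200 ≈ 0.955000
step 2 [2y] bond c/1=13/200: DF=(1031651/1000000 − 13/200·(0.955000))/(1+13/200) = 569/625 ≈ 0.910400
step 3 [3y] swap r/1=1143/27511: DF=(1 − 1143/27511·(0.955000+0.910400))/(1+1143/27511) = 8857/10000 ≈ 0.885700
step 4 [4y] bond c/1=1/80: DF=(358451/400000 − 1/80·(0.955000+0.910400+0.885700))/(1+1/80) = 8511/10000 ≈ 0.851100
step 5 [5y] swap r/1=940/22071: DF=(1 − 940/22071·(0.955000+0.910400+0.885700+0.851100))/(1+940/22071) = 203/250 ≈ 0.812000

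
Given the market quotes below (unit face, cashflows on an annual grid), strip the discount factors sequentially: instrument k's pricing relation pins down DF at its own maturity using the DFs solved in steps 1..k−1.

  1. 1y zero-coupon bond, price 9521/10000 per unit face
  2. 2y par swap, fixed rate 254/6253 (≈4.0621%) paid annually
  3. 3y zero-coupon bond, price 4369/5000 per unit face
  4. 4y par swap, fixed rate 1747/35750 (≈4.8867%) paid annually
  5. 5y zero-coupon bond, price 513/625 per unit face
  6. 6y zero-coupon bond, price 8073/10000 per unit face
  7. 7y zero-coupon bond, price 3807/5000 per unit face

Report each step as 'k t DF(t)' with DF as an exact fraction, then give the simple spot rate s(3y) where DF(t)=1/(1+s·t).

step 1 [1y] zero: DF = P = 9521/10000 ≈ 0.952100
step 2 [2y] swap r/1=254/6253: DF=(1 − 254/6253·(0.952100))/(1+254/6253) = 4619/5000 ≈ 0.923800
step 3 [3y] zero: DF = P = 4369/5000 ≈ 0.873800
step 4 [4y] swap r/1=1747/35750: DF=(1 − 1747/35750·(0.952100+0.923800+0.873800))/(1+1747/35750) = 8253/10000 ≈ 0.825300
step 5 [5y] zero: DF = P = 513/625 ≈ 0.820800
step 6 [6y] zero: DF = P = 8073/10000 ≈ 0.807300
step 7 [7y] zero: DF = P = 3807/5000 ≈ 0.761400

1 1 9521/10000
2 2 4619/5000
3 3 4369/5000
4 4 8253/10000
5 5 513/625
6 6 8073/10000
7 7 3807/5000
s(3y) = (1/(4369/5000) − 1)/(3) = 631/13107 ≈ 4.8142%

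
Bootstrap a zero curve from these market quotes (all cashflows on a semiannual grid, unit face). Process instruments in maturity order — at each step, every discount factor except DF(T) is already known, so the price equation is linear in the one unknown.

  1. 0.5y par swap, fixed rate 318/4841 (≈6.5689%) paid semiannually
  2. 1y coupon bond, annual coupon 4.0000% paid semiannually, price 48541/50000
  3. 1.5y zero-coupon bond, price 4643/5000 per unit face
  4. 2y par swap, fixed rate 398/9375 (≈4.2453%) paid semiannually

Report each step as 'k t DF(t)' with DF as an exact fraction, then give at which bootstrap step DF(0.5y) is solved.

step 1 [0.5y] swap r/2=159/4841: DF=(1 − 159/4841·(0))/(1+159/4841) = 4841/5000 ≈ 0.968200
step 2 [1y] bond c/2=1/50: DF=(48541/50000 − 1/50·(0.968200))/(1+1/50) = 583/625 ≈ 0.932800
step 3 [1.5y] zero: DF = P = 4643/5000 ≈ 0.928600
step 4 [2y] swap r/2=199/9375: DF=(1 − 199/9375·(0.968200+0.932800+0.928600))/(1+199/9375) = 2301/2500 ≈ 0.920400

1 1/2 4841/5000
2 1 583/625
3 3/2 4643/5000
4 2 2301/2500
DF(0.5y) is solved at step 1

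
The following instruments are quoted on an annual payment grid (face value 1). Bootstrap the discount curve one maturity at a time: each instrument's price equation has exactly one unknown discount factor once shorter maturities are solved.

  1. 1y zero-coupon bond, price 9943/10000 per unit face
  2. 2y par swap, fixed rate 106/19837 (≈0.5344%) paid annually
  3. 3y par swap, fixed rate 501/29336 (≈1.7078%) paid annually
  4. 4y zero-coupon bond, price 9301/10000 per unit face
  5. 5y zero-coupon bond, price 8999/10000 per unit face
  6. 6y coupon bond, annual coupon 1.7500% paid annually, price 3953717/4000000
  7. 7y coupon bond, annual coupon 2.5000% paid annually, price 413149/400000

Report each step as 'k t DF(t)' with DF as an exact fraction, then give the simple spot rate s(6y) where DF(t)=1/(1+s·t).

1 1 9943/10000
2 2 4947/5000
3 3 9499/10000
4 4 9301/10000
5 5 8999/10000
6 6 1779/2000
7 7 4349/5000
s(6y) = (1/(1779/2000) − 1)/(6) = 221/10674 ≈ 2.0705%

step 1 [1y] zero: DF = P = 9943/10000 ≈ 0.994300
step 2 [2y] swap r/1=106/19837: DF=(1 − 106/19837·(0.994300))/(1+106/19837) = 4947/5000 ≈ 0.989400
step 3 [3y] swap r/1=501/29336: DF=(1 − 501/29336·(0.994300+0.989400))/(1+501/29336) = 9499/10000 ≈ 0.949900
step 4 [4y] zero: DF = P = 9301/10000 ≈ 0.930100
step 5 [5y] zero: DF = P = 8999/10000 ≈ 0.899900
step 6 [6y] bond c/1=7/400: DF=(3953717/4000000 − 7/400·(0.994300+0.989400+0.949900+0.930100+0.899900))/(1+7/400) = 1779/2000 ≈ 0.889500
step 7 [7y] bond c/1=1/40: DF=(413149/400000 − 1/40·(0.994300+0.989400+0.949900+0.930100+0.899900+0.889500))/(1+1/40) = 4349/5000 ≈ 0.869800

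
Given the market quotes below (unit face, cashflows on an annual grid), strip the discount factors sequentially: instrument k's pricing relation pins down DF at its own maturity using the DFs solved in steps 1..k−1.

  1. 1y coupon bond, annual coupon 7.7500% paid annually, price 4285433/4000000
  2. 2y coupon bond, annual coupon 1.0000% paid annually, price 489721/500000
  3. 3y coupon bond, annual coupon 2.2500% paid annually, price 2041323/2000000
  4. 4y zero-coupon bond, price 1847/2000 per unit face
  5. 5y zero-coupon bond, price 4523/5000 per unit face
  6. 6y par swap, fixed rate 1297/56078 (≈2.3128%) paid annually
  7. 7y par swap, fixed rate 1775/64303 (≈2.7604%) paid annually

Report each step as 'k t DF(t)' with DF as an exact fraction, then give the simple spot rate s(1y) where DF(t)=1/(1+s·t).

step 1 [1y] bond c/1=31/400: DF=(4285433/4000000 − 31/400·(0))/(1+31/400) = 9943/10000 ≈ 0.994300
step 2 [2y] bond c/1=1/100: DF=(489721/500000 − 1/100·(0.994300))/(1+1/100) = 9599/10000 ≈ 0.959900
step 3 [3y] bond c/1=9/400: DF=(2041323/2000000 − 9/400·(0.994300+0.959900))/(1+9/400) = 597/625 ≈ 0.955200
step 4 [4y] zero: DF = P = 1847/2000 ≈ 0.923500
step 5 [5y] zero: DF = P = 4523/5000 ≈ 0.904600
step 6 [6y] swap r/1=1297/56078: DF=(1 − 1297/56078·(0.994300+0.959900+0.955200+0.923500+0.904600))/(1+1297/56078) = 8703/10000 ≈ 0.870300
step 7 [7y] swap r/1=1775/64303: DF=(1 − 1775/64303·(0.994300+0.959900+0.955200+0.923500+0.904600+0.870300))/(1+1775/64303) = 329/400 ≈ 0.822500

1 1 9943/10000
2 2 9599/10000
3 3 597/625
4 4 1847/2000
5 5 4523/5000
6 6 8703/10000
7 7 329/400
s(1y) = (1/(9943/10000) − 1)/(1) = 57/9943 ≈ 0.5733%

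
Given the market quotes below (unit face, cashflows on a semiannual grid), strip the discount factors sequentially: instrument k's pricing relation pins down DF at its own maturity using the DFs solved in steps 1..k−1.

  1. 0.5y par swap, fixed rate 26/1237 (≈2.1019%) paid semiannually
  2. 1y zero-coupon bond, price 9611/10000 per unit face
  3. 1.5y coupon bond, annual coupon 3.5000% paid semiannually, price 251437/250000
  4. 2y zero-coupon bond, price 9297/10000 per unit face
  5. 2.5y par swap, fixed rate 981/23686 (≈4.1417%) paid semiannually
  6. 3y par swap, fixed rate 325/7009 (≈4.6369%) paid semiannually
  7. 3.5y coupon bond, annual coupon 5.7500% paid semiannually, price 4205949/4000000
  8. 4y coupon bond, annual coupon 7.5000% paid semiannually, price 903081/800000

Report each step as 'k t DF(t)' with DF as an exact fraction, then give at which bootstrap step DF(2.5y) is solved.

1 1/2 1237/1250
2 1 9611/10000
3 3/2 9549/10000
4 2 9297/10000
5 5/2 9019/10000
6 3 87/100
7 7/2 4327/5000
8 4 8541/10000
DF(2.5y) is solved at step 5

step 1 [0.5y] swap r/2=13/1237: DF=(1 − 13/1237·(0))/(1+13/1237) = 1237/1250 ≈ 0.989600
step 2 [1y] zero: DF = P = 9611/10000 ≈ 0.961100
step 3 [1.5y] bond c/2=7/400: DF=(251437/250000 − 7/400·(0.989600+0.961100))/(1+7/400) = 9549/10000 ≈ 0.954900
step 4 [2y] zero: DF = P = 9297/10000 ≈ 0.929700
step 5 [2.5y] swap r/2=981/47372: DF=(1 − 981/47372·(0.989600+0.961100+0.954900+0.929700))/(1+981/47372) = 9019/10000 ≈ 0.901900
step 6 [3y] swap r/2=325/14018: DF=(1 − 325/14018·(0.989600+0.961100+0.954900+0.929700+0.901900))/(1+325/14018) = 87/100 ≈ 0.870000
step 7 [3.5y] bond c/2=23/800: DF=(4205949/4000000 − 23/800·(0.989600+0.961100+0.954900+0.929700+0.901900+0.870000))/(1+23/800) = 4327/5000 ≈ 0.865400
step 8 [4y] bond c/2=3/80: DF=(903081/800000 − 3/80·(0.989600+0.961100+0.954900+0.929700+0.901900+0.870000+0.865400))/(1+3/80) = 8541/10000 ≈ 0.854100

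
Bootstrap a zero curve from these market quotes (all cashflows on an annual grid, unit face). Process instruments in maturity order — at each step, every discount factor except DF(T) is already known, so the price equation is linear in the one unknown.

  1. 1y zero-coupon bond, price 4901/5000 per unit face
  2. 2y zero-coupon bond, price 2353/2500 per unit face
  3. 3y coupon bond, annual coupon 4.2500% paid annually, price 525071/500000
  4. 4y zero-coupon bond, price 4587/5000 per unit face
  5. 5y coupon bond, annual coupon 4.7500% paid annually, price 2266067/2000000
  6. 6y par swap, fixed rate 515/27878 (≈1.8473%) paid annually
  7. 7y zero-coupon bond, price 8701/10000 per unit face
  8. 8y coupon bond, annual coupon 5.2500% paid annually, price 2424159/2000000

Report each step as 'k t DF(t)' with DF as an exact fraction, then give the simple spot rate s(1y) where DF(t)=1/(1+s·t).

step 1 [1y] zero: DF = P = 4901/5000 ≈ 0.980200
step 2 [2y] zero: DF = P = 2353/2500 ≈ 0.941200
step 3 [3y] bond c/1=17/400: DF=(525071/500000 − 17/400·(0.980200+0.941200))/(1+17/400) = 929/1000 ≈ 0.929000
step 4 [4y] zero: DF = P = 4587/5000 ≈ 0.917400
step 5 [5y] bond c/1=19/400: DF=(2266067/2000000 − 19/400·(0.980200+0.941200+0.929000+0.917400))/(1+19/400) = 2277/2500 ≈ 0.910800
step 6 [6y] swap r/1=515/27878: DF=(1 − 515/27878·(0.980200+0.941200+0.929000+0.917400+0.910800))/(1+515/27878) = 897/1000 ≈ 0.897000
step 7 [7y] zero: DF = P = 8701/10000 ≈ 0.870100
step 8 [8y] bond c/1=21/400: DF=(2424159/2000000 − 21/400·(0.980200+0.941200+0.929000+0.917400+0.910800+0.897000+0.870100))/(1+21/400) = 8301/10000 ≈ 0.830100

1 1 4901/5000
2 2 2353/2500
3 3 929/1000
4 4 4587/5000
5 5 2277/2500
6 6 897/1000
7 7 8701/10000
8 8 8301/10000
s(1y) = (1/(4901/5000) − 1)/(1) = 99/4901 ≈ 2.0200%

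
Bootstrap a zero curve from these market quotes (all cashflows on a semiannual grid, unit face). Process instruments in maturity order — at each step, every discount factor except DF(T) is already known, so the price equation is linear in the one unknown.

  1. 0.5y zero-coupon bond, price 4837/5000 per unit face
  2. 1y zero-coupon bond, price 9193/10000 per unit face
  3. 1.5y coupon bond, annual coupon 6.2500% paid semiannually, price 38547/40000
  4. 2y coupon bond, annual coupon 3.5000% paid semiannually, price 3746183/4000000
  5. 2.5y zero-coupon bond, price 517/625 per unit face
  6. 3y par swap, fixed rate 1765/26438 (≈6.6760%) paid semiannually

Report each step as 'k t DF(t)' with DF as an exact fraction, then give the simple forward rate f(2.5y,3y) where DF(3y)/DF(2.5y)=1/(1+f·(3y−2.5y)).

1 1/2 4837/5000
2 1 9193/10000
3 3/2 8773/10000
4 2 8729/10000
5 5/2 517/625
6 3 1647/2000
f(2.5y,3y) = ((517/625)/(1647/2000) − 1)/(1/2) = 74/8235 ≈ 0.8986%

step 1 [0.5y] zero: DF = P = 4837/5000 ≈ 0.967400
step 2 [1y] zero: DF = P = 9193/10000 ≈ 0.919300
step 3 [1.5y] bond c/2=1/32: DF=(38547/40000 − 1/32·(0.967400+0.919300))/(1+1/32) = 8773/10000 ≈ 0.877300
step 4 [2y] bond c/2=7/400: DF=(3746183/4000000 − 7/400·(0.967400+0.919300+0.877300))/(1+7/400) = 8729/10000 ≈ 0.872900
step 5 [2.5y] zero: DF = P = 517/625 ≈ 0.827200
step 6 [3y] swap r/2=1765/52876: DF=(1 − 1765/52876·(0.967400+0.919300+0.877300+0.872900+0.827200))/(1+1765/52876) = 1647/2000 ≈ 0.823500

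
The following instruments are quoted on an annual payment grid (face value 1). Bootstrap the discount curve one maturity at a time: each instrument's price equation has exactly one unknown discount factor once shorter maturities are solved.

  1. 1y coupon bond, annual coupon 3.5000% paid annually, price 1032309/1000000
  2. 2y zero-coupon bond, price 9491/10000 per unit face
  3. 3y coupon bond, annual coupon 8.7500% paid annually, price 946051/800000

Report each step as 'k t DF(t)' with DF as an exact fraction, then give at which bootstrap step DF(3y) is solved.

1 1 4987/5000
2 2 9491/10000
3 3 2327/2500
DF(3y) is solved at step 3

step 1 [1y] bond c/1=7/200: DF=(1032309/1000000 − 7/200·(0))/(1+7/200) = 4987/5000 ≈ 0.997400
step 2 [2y] zero: DF = P = 9491/10000 ≈ 0.949100
step 3 [3y] bond c/1=7/80: DF=(946051/800000 − 7/80·(0.997400+0.949100))/(1+7/80) = 2327/2500 ≈ 0.930800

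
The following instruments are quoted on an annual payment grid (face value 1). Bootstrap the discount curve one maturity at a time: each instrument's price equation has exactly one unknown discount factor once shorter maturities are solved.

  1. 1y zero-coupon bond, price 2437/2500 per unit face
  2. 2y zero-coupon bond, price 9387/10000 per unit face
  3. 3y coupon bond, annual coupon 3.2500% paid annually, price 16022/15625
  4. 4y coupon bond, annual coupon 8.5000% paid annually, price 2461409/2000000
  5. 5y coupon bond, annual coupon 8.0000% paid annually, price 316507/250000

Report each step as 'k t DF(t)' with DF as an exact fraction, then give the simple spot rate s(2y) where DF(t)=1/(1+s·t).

step 1 [1y] zero: DF = P = 2437/2500 ≈ 0.974800
step 2 [2y] zero: DF = P = 9387/10000 ≈ 0.938700
step 3 [3y] bond c/1=13/400: DF=(16022/15625 − 13/400·(0.974800+0.938700))/(1+13/400) = 9329/10000 ≈ 0.932900
step 4 [4y] bond c/1=17/200: DF=(2461409/2000000 − 17/200·(0.974800+0.938700+0.932900))/(1+17/200) = 9113/10000 ≈ 0.911300
step 5 [5y] bond c/1=2/25: DF=(316507/250000 − 2/25·(0.974800+0.938700+0.932900+0.911300))/(1+2/25) = 8939/10000 ≈ 0.893900

1 1 2437/2500
2 2 9387/10000
3 3 9329/10000
4 4 9113/10000
5 5 8939/10000
s(2y) = (1/(9387/10000) − 1)/(2) = 613/18774 ≈ 3.2652%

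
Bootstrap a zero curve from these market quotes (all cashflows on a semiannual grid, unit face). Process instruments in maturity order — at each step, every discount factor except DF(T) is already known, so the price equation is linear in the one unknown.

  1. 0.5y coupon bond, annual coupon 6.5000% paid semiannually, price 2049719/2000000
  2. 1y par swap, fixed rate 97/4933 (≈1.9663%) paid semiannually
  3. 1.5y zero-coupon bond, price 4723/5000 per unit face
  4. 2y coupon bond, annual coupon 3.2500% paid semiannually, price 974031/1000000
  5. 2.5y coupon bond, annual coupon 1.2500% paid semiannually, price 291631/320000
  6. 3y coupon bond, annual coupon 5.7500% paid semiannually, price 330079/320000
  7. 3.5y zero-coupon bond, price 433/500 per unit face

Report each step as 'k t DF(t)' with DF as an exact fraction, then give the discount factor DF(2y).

step 1 [0.5y] bond c/2=13/400: DF=(2049719/2000000 − 13/400·(0))/(1+13/400) = 4963/5000 ≈ 0.992600
step 2 [1y] swap r/2=97/9866: DF=(1 − 97/9866·(0.992600))/(1+97/9866) = 4903/5000 ≈ 0.980600
step 3 [1.5y] zero: DF = P = 4723/5000 ≈ 0.944600
step 4 [2y] bond c/2=13/800: DF=(974031/1000000 − 13/800·(0.992600+0.980600+0.944600))/(1+13/800) = 4559/5000 ≈ 0.911800
step 5 [2.5y] bond c/2=1/160: DF=(291631/320000 − 1/160·(0.992600+0.980600+0.944600+0.911800))/(1+1/160) = 8819/10000 ≈ 0.881900
step 6 [3y] bond c/2=23/800: DF=(330079/320000 − 23/800·(0.992600+0.980600+0.944600+0.911800+0.881900))/(1+23/800) = 871/1000 ≈ 0.871000
step 7 [3.5y] zero: DF = P = 433/500 ≈ 0.866000

1 1/2 4963/5000
2 1 4903/5000
3 3/2 4723/5000
4 2 4559/5000
5 5/2 8819/10000
6 3 871/1000
7 7/2 433/500
DF(2y) = 4559/5000 ≈ 0.911800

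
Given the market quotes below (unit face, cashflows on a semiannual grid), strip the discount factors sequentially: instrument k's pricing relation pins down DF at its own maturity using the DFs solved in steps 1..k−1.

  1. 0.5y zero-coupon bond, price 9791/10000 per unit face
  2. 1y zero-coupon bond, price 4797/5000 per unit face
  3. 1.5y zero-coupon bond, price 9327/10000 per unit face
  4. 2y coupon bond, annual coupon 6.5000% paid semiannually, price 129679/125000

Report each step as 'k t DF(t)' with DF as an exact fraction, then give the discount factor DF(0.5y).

1 1/2 9791/10000
2 1 4797/5000
3 3/2 9327/10000
4 2 1143/1250
DF(0.5y) = 9791/10000 ≈ 0.979100

step 1 [0.5y] zero: DF = P = 9791/10000 ≈ 0.979100
step 2 [1y] zero: DF = P = 4797/5000 ≈ 0.959400
step 3 [1.5y] zero: DF = P = 9327/10000 ≈ 0.932700
step 4 [2y] bond c/2=13/400: DF=(129679/125000 − 13/400·(0.979100+0.959400+0.932700))/(1+13/400) = 1143/1250 ≈ 0.914400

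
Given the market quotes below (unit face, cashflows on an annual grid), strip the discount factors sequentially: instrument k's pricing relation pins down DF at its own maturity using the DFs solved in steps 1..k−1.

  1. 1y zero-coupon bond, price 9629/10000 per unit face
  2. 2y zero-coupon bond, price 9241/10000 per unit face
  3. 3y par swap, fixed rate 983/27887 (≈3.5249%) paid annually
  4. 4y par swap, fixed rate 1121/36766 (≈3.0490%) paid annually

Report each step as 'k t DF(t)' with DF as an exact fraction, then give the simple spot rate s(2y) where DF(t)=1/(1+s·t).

1 1 9629/10000
2 2 9241/10000
3 3 9017/10000
4 4 8879/10000
s(2y) = (1/(9241/10000) − 1)/(2) = 759/18482 ≈ 4.1067%

step 1 [1y] zero: DF = P = 9629/10000 ≈ 0.962900
step 2 [2y] zero: DF = P = 9241/10000 ≈ 0.924100
step 3 [3y] swap r/1=983/27887: DF=(1 − 983/27887·(0.962900+0.924100))/(1+983/27887) = 9017/10000 ≈ 0.901700
step 4 [4y] swap r/1=1121/36766: DF=(1 − 1121/36766·(0.962900+0.924100+0.901700))/(1+1121/36766) = 8879/10000 ≈ 0.887900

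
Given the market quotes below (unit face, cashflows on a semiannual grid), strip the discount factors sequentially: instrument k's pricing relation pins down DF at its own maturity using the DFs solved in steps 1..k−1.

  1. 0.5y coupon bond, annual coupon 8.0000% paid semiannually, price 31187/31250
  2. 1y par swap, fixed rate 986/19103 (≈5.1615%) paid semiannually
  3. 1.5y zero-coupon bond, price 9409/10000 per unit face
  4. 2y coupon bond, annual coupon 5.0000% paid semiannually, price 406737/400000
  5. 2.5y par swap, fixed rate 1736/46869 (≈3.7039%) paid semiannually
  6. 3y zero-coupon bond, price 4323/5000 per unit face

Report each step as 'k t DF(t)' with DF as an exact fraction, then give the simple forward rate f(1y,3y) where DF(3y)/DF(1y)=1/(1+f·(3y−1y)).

1 1/2 2399/2500
2 1 9507/10000
3 3/2 9409/10000
4 2 369/400
5 5/2 2283/2500
6 3 4323/5000
f(1y,3y) = ((9507/10000)/(4323/5000) − 1)/(2) = 287/5764 ≈ 4.9792%

step 1 [0.5y] bond c/2=1/25: DF=(31187/31250 − 1/25·(0))/(1+1/25) = 2399/2500 ≈ 0.959600
step 2 [1y] swap r/2=493/19103: DF=(1 − 493/19103·(0.959600))/(1+493/19103) = 9507/10000 ≈ 0.950700
step 3 [1.5y] zero: DF = P = 9409/10000 ≈ 0.940900
step 4 [2y] bond c/2=1/40: DF=(406737/400000 − 1/40·(0.959600+0.950700+0.940900))/(1+1/40) = 369/400 ≈ 0.922500
step 5 [2.5y] swap r/2=868/46869: DF=(1 − 868/46869·(0.959600+0.950700+0.940900+0.922500))/(1+868/46869) = 2283/2500 ≈ 0.913200
step 6 [3y] zero: DF = P = 4323/5000 ≈ 0.864600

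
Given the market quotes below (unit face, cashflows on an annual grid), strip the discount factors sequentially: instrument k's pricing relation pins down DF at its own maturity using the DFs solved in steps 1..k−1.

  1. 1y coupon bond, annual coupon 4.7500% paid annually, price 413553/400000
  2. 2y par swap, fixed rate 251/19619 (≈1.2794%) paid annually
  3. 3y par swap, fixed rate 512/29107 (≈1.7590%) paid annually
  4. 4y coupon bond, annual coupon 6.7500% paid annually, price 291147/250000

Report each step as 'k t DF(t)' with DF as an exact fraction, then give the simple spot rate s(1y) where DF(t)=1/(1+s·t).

1 1 987/1000
2 2 9749/10000
3 3 593/625
4 4 9069/10000
s(1y) = (1/(987/1000) − 1)/(1) = 13/987 ≈ 1.3171%

step 1 [1y] bond c/1=19/400: DF=(413553/400000 − 19/400·(0))/(1+19/400) = 987/1000 ≈ 0.987000
step 2 [2y] swap r/1=251/19619: DF=(1 − 251/19619·(0.987000))/(1+251/19619) = 9749/10000 ≈ 0.974900
step 3 [3y] swap r/1=512/29107: DF=(1 − 512/29107·(0.987000+0.974900))/(1+512/29107) = 593/625 ≈ 0.948800
step 4 [4y] bond c/1=27/400: DF=(291147/250000 − 27/400·(0.987000+0.974900+0.948800))/(1+27/400) = 9069/10000 ≈ 0.906900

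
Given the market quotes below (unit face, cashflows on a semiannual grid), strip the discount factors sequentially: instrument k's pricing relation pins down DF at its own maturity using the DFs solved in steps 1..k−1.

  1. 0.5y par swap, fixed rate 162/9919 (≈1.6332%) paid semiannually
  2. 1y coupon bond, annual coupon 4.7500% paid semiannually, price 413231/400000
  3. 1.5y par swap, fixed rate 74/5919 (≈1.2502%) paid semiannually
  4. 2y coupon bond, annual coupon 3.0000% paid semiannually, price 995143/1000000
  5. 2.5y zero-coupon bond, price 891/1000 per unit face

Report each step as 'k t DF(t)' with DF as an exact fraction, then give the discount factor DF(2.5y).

1 1/2 9919/10000
2 1 9861/10000
3 3/2 1963/2000
4 2 9367/10000
5 5/2 891/1000
DF(2.5y) = 891/1000 ≈ 0.891000

step 1 [0.5y] swap r/2=81/9919: DF=(1 − 81/9919·(0))/(1+81/9919) = 9919/10000 ≈ 0.991900
step 2 [1y] bond c/2=19/800: DF=(413231/400000 − 19/800·(0.991900))/(1+19/800) = 9861/10000 ≈ 0.986100
step 3 [1.5y] swap r/2=37/5919: DF=(1 − 37/5919·(0.991900+0.986100))/(1+37/5919) = 1963/2000 ≈ 0.981500
step 4 [2y] bond c/2=3/200: DF=(995143/1000000 − 3/200·(0.991900+0.986100+0.981500))/(1+3/200) = 9367/10000 ≈ 0.936700
step 5 [2.5y] zero: DF = P = 891/1000 ≈ 0.891000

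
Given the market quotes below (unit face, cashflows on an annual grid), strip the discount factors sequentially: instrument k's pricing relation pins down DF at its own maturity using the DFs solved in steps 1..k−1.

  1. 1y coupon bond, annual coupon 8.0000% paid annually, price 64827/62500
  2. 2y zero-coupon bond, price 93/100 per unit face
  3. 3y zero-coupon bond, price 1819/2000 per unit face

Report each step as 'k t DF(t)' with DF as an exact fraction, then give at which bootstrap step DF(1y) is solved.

1 1 2401/2500
2 2 93/100
3 3 1819/2000
DF(1y) is solved at step 1

step 1 [1y] bond c/1=2/25: DF=(64827/62500 − 2/25·(0))/(1+2/25) = 2401/2500 ≈ 0.960400
step 2 [2y] zero: DF = P = 93/100 ≈ 0.930000
step 3 [3y] zero: DF = P = 1819/2000 ≈ 0.909500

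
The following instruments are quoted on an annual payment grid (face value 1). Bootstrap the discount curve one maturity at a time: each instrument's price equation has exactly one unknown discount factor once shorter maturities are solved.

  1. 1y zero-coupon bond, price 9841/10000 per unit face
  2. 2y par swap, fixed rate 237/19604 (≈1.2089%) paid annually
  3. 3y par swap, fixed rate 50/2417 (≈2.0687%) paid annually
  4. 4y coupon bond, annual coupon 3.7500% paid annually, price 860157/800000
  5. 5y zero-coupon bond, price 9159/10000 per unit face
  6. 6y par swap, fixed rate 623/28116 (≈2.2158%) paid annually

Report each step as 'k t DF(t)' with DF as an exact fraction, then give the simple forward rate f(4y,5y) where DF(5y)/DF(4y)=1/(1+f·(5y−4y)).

1 1 9841/10000
2 2 9763/10000
3 3 47/50
4 4 1863/2000
5 5 9159/10000
6 6 4377/5000
f(4y,5y) = ((1863/2000)/(9159/10000) − 1)/(1) = 52/3053 ≈ 1.7032%

step 1 [1y] zero: DF = P = 9841/10000 ≈ 0.984100
step 2 [2y] swap r/1=237/19604: DF=(1 − 237/19604·(0.984100))/(1+237/19604) = 9763/10000 ≈ 0.976300
step 3 [3y] swap r/1=50/2417: DF=(1 − 50/2417·(0.984100+0.976300))/(1+50/2417) = 47/50 ≈ 0.940000
step 4 [4y] bond c/1=3/80: DF=(860157/800000 − 3/80·(0.984100+0.976300+0.940000))/(1+3/80) = 1863/2000 ≈ 0.931500
step 5 [5y] zero: DF = P = 9159/10000 ≈ 0.915900
step 6 [6y] swap r/1=623/28116: DF=(1 − 623/28116·(0.984100+0.976300+0.940000+0.931500+0.915900))/(1+623/28116) = 4377/5000 ≈ 0.875400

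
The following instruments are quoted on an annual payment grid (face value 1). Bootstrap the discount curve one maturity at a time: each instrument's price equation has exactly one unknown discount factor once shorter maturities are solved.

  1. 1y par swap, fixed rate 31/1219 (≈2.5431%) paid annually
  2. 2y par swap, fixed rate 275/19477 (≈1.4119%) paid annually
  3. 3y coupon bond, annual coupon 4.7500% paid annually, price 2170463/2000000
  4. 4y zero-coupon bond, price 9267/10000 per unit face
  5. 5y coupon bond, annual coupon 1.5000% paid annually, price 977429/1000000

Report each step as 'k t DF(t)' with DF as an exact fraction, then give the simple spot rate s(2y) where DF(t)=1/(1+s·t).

1 1 1219/1250
2 2 389/400
3 3 9477/10000
4 4 9267/10000
5 5 1813/2000
s(2y) = (1/(389/400) − 1)/(2) = 11/778 ≈ 1.4139%

step 1 [1y] swap r/1=31/1219: DF=(1 − 31/1219·(0))/(1+31/1219) = 1219/1250 ≈ 0.975200
step 2 [2y] swap r/1=275/19477: DF=(1 − 275/19477·(0.975200))/(1+275/19477) = 389/400 ≈ 0.972500
step 3 [3y] bond c/1=19/400: DF=(2170463/2000000 − 19/400·(0.975200+0.972500))/(1+19/400) = 9477/10000 ≈ 0.947700
step 4 [4y] zero: DF = P = 9267/10000 ≈ 0.926700
step 5 [5y] bond c/1=3/200: DF=(977429/1000000 − 3/200·(0.975200+0.972500+0.947700+0.926700))/(1+3/200) = 1813/2000 ≈ 0.906500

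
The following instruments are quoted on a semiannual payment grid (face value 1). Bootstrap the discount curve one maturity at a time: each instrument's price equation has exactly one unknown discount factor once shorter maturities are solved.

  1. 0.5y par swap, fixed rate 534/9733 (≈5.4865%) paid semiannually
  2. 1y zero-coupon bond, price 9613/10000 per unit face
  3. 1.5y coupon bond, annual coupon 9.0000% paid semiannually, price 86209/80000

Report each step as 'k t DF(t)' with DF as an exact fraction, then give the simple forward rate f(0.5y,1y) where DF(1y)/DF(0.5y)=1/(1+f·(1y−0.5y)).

step 1 [0.5y] swap r/2=267/9733: DF=(1 − 267/9733·(0))/(1+267/9733) = 9733/10000 ≈ 0.973300
step 2 [1y] zero: DF = P = 9613/10000 ≈ 0.961300
step 3 [1.5y] bond c/2=9/200: DF=(86209/80000 − 9/200·(0.973300+0.961300))/(1+9/200) = 9479/10000 ≈ 0.947900

1 1/2 9733/10000
2 1 9613/10000
3 3/2 9479/10000
f(0.5y,1y) = ((9733/10000)/(9613/10000) − 1)/(1/2) = 240/9613 ≈ 2.4966%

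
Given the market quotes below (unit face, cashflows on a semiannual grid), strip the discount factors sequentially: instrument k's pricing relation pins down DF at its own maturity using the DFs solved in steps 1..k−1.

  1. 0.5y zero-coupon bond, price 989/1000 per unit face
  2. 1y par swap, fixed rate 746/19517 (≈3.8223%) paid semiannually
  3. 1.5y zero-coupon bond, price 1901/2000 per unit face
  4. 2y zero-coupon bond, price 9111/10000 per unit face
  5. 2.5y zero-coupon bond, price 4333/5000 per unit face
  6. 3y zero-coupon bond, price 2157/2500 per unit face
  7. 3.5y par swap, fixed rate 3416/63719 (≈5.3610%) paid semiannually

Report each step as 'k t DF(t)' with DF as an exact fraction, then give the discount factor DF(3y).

1 1/2 989/1000
2 1 9627/10000
3 3/2 1901/2000
4 2 9111/10000
5 5/2 4333/5000
6 3 2157/2500
7 7/2 2073/2500
DF(3y) = 2157/2500 ≈ 0.862800

step 1 [0.5y] zero: DF = P = 989/1000 ≈ 0.989000
step 2 [1y] swap r/2=373/19517: DF=(1 − 373/19517·(0.989000))/(1+373/19517) = 9627/10000 ≈ 0.962700
step 3 [1.5y] zero: DF = P = 1901/2000 ≈ 0.950500
step 4 [2y] zero: DF = P = 9111/10000 ≈ 0.911100
step 5 [2.5y] zero: DF = P = 4333/5000 ≈ 0.866600
step 6 [3y] zero: DF = P = 2157/2500 ≈ 0.862800
step 7 [3.5y] swap r/2=1708/63719: DF=(1 − 1708/63719·(0.989000+0.962700+0.950500+0.911100+0.866600+0.862800))/(1+1708/63719) = 2073/2500 ≈ 0.829200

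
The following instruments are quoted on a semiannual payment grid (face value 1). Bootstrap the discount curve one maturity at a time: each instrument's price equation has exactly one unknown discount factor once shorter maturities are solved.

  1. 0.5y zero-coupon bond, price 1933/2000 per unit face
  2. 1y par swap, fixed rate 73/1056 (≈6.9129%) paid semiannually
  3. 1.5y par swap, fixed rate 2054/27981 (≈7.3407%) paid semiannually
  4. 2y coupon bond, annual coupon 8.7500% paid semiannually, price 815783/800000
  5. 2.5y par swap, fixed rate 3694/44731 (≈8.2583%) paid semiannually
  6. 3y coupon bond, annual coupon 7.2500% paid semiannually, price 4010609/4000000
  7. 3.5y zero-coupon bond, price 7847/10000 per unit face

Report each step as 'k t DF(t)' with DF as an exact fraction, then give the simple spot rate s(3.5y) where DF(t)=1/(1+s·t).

step 1 [0.5y] zero: DF = P = 1933/2000 ≈ 0.966500
step 2 [1y] swap r/2=73/2112: DF=(1 − 73/2112·(0.966500))/(1+73/2112) = 9343/10000 ≈ 0.934300
step 3 [1.5y] swap r/2=1027/27981: DF=(1 − 1027/27981·(0.966500+0.934300))/(1+1027/27981) = 8973/10000 ≈ 0.897300
step 4 [2y] bond c/2=7/160: DF=(815783/800000 − 7/160·(0.966500+0.934300+0.897300))/(1+7/160) = 8597/10000 ≈ 0.859700
step 5 [2.5y] swap r/2=1847/44731: DF=(1 − 1847/44731·(0.966500+0.934300+0.897300+0.859700))/(1+1847/44731) = 8153/10000 ≈ 0.815300
step 6 [3y] bond c/2=29/800: DF=(4010609/4000000 − 29/800·(0.966500+0.934300+0.897300+0.859700+0.815300))/(1+29/800) = 8111/10000 ≈ 0.811100
step 7 [3.5y] zero: DF = P = 7847/10000 ≈ 0.784700

1 1/2 1933/2000
2 1 9343/10000
3 3/2 8973/10000
4 2 8597/10000
5 5/2 8153/10000
6 3 8111/10000
7 7/2 7847/10000
s(3.5y) = (1/(7847/10000) − 1)/(7/2) = 4306/54929 ≈ 7.8392%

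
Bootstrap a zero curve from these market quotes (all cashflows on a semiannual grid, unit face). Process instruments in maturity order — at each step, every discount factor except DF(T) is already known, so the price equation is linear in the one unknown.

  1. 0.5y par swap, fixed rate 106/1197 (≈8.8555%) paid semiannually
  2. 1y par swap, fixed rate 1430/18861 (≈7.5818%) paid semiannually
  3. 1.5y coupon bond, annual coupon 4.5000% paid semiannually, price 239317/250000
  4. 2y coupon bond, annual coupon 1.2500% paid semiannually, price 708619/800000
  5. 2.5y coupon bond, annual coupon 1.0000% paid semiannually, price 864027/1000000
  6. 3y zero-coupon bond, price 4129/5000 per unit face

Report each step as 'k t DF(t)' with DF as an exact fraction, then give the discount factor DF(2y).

1 1/2 1197/1250
2 1 1857/2000
3 3/2 8947/10000
4 2 863/1000
5 5/2 526/625
6 3 4129/5000
DF(2y) = 863/1000 ≈ 0.863000

step 1 [0.5y] swap r/2=53/1197: DF=(1 − 53/1197·(0))/(1+53/1197) = 1197/1250 ≈ 0.957600
step 2 [1y] swap r/2=715/18861: DF=(1 − 715/18861·(0.957600))/(1+715/18861) = 1857/2000 ≈ 0.928500
step 3 [1.5y] bond c/2=9/400: DF=(239317/250000 − 9/400·(0.957600+0.928500))/(1+9/400) = 8947/10000 ≈ 0.894700
step 4 [2y] bond c/2=1/160: DF=(708619/800000 − 1/160·(0.957600+0.928500+0.894700))/(1+1/160) = 863/1000 ≈ 0.863000
step 5 [2.5y] bond c/2=1/200: DF=(864027/1000000 − 1/200·(0.957600+0.928500+0.894700+0.863000))/(1+1/200) = 526/625 ≈ 0.841600
step 6 [3y] zero: DF = P = 4129/5000 ≈ 0.825800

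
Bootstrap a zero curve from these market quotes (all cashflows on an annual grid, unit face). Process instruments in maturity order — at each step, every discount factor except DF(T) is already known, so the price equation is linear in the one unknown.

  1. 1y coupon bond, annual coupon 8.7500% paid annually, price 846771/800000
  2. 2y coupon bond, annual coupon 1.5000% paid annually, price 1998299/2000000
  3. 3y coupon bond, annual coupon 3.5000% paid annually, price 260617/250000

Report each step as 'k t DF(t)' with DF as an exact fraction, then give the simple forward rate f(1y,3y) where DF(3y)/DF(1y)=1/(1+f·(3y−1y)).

step 1 [1y] bond c/1=7/80: DF=(846771/800000 − 7/80·(0))/(1+7/80) = 9733/10000 ≈ 0.973300
step 2 [2y] bond c/1=3/200: DF=(1998299/2000000 − 3/200·(0.973300))/(1+3/200) = 97/100 ≈ 0.970000
step 3 [3y] bond c/1=7/200: DF=(260617/250000 − 7/200·(0.973300+0.970000))/(1+7/200) = 1883/2000 ≈ 0.941500

1 1 9733/10000
2 2 97/100
3 3 1883/2000
f(1y,3y) = ((9733/10000)/(1883/2000) − 1)/(2) = 159/9415 ≈ 1.6888%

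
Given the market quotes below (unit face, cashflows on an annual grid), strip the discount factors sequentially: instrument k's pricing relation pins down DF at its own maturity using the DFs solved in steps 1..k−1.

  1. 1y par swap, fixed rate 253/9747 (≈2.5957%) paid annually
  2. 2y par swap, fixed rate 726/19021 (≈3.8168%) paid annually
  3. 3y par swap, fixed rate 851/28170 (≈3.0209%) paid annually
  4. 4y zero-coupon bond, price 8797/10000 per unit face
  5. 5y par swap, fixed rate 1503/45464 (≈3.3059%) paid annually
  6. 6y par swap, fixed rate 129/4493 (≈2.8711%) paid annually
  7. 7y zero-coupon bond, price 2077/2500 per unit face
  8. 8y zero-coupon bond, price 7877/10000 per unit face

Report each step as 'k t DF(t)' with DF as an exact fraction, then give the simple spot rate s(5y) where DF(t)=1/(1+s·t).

1 1 9747/10000
2 2 4637/5000
3 3 9149/10000
4 4 8797/10000
5 5 8497/10000
6 6 2113/2500
7 7 2077/2500
8 8 7877/10000
s(5y) = (1/(8497/10000) − 1)/(5) = 1503/42485 ≈ 3.5377%

step 1 [1y] swap r/1=253/9747: DF=(1 − 253/9747·(0))/(1+253/9747) = 9747/10000 ≈ 0.974700
step 2 [2y] swap r/1=726/19021: DF=(1 − 726/19021·(0.974700))/(1+726/19021) = 4637/5000 ≈ 0.927400
step 3 [3y] swap r/1=851/28170: DF=(1 − 851/28170·(0.974700+0.927400))/(1+851/28170) = 9149/10000 ≈ 0.914900
step 4 [4y] zero: DF = P = 8797/10000 ≈ 0.879700
step 5 [5y] swap r/1=1503/45464: DF=(1 − 1503/45464·(0.974700+0.927400+0.914900+0.879700))/(1+1503/45464) = 8497/10000 ≈ 0.849700
step 6 [6y] swap r/1=129/4493: DF=(1 − 129/4493·(0.974700+0.927400+0.914900+0.879700+0.849700))/(1+129/4493) = 2113/2500 ≈ 0.845200
step 7 [7y] zero: DF = P = 2077/2500 ≈ 0.830800
step 8 [8y] zero: DF = P = 7877/10000 ≈ 0.787700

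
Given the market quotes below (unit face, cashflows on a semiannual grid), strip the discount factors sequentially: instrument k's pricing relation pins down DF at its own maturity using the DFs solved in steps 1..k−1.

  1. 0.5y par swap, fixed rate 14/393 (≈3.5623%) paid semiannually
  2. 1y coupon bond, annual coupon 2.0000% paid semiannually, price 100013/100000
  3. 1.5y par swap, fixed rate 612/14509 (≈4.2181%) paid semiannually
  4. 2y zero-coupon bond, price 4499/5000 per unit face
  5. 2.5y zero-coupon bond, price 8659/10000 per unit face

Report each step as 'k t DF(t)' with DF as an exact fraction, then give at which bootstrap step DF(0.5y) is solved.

1 1/2 393/400
2 1 1961/2000
3 3/2 2347/2500
4 2 4499/5000
5 5/2 8659/10000
DF(0.5y) is solved at step 1

step 1 [0.5y] swap r/2=7/393: DF=(1 − 7/393·(0))/(1+7/393) = 393/400 ≈ 0.982500
step 2 [1y] bond c/2=1/100: DF=(100013/100000 − 1/100·(0.982500))/(1+1/100) = 1961/2000 ≈ 0.980500
step 3 [1.5y] swap r/2=306/14509: DF=(1 − 306/14509·(0.982500+0.980500))/(1+306/14509) = 2347/2500 ≈ 0.938800
step 4 [2y] zero: DF = P = 4499/5000 ≈ 0.899800
step 5 [2.5y] zero: DF = P = 8659/10000 ≈ 0.865900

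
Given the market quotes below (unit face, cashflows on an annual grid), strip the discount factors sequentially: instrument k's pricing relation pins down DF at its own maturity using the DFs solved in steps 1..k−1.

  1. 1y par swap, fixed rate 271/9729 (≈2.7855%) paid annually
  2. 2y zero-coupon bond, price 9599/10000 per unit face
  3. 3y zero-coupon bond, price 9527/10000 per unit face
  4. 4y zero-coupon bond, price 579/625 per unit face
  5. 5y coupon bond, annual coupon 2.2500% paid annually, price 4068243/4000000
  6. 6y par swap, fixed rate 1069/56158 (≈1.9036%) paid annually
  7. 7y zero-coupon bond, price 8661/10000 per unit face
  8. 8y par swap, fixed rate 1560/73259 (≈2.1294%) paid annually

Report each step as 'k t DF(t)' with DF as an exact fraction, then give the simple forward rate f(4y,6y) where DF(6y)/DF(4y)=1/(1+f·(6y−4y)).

step 1 [1y] swap r/1=271/9729: DF=(1 − 271/9729·(0))/(1+271/9729) = 9729/10000 ≈ 0.972900
step 2 [2y] zero: DF = P = 9599/10000 ≈ 0.959900
step 3 [3y] zero: DF = P = 9527/10000 ≈ 0.952700
step 4 [4y] zero: DF = P = 579/625 ≈ 0.926400
step 5 [5y] bond c/1=9/400: DF=(4068243/4000000 − 9/400·(0.972900+0.959900+0.952700+0.926400))/(1+9/400) = 2277/2500 ≈ 0.910800
step 6 [6y] swap r/1=1069/56158: DF=(1 − 1069/56158·(0.972900+0.959900+0.952700+0.926400+0.910800))/(1+1069/56158) = 8931/10000 ≈ 0.893100
step 7 [7y] zero: DF = P = 8661/10000 ≈ 0.866100
step 8 [8y] swap r/1=1560/73259: DF=(1 − 1560/73259·(0.972900+0.959900+0.952700+0.926400+0.910800+0.893100+0.866100))/(1+1560/73259) = 211/250 ≈ 0.844000

1 1 9729/10000
2 2 9599/10000
3 3 9527/10000
4 4 579/625
5 5 2277/2500
6 6 8931/10000
7 7 8661/10000
8 8 211/250
f(4y,6y) = ((579/625)/(8931/10000) − 1)/(2) = 111/5954 ≈ 1.8643%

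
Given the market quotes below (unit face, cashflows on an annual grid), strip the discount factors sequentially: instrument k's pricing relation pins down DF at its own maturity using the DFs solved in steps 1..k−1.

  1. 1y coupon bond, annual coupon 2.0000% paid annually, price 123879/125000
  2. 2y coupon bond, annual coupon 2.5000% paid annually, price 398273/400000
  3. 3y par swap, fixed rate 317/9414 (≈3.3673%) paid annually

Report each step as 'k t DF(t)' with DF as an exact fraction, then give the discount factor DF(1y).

1 1 2429/2500
2 2 9477/10000
3 3 9049/10000
DF(1y) = 2429/2500 ≈ 0.971600

step 1 [1y] bond c/1=1/50: DF=(123879/125000 − 1/50·(0))/(1+1/50) = 2429/2500 ≈ 0.971600
step 2 [2y] bond c/1=1/40: DF=(398273/400000 − 1/40·(0.971600))/(1+1/40) = 9477/10000 ≈ 0.947700
step 3 [3y] swap r/1=317/9414: DF=(1 − 317/9414·(0.971600+0.947700))/(1+317/9414) = 9049/10000 ≈ 0.904900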